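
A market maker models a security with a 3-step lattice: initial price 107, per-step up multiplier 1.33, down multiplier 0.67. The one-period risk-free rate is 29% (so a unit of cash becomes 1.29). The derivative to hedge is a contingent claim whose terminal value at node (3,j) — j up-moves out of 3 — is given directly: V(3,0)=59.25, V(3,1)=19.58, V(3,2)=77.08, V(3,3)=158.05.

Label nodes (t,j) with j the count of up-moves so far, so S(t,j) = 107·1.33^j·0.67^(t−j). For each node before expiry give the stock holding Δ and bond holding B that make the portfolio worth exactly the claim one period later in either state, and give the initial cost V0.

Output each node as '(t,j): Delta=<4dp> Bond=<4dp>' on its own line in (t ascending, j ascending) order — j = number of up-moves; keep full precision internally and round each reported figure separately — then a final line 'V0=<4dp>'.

(0,0): Delta=0.6625 Bond=-3.9907
(1,0): Delta=0.8456 Bond=-18.2733
(1,1): Delta=0.6565 Bond=-4.3012
(2,0): Delta=-1.2514 Bond=77.1481
(2,1): Delta=0.9137 Bond=-30.0707
(2,2): Delta=0.6482 Bond=-3.9665
V0=66.8952

Since d<R<u, set p* = (R−d)/(u−d) = 0.9394; price each node as the discounted p*-expectation of its children.
At expiry t=3: V(3,0)=59.2500, V(3,1)=19.5800, V(3,2)=77.0800, V(3,3)=158.0500
  t=2,j=0: stock 48.0323 → up 63.8830 (V=19.5800), down 32.1816 (V=59.2500). Price 17.0420; hedge Δ=-1.2514, bond B=77.1481.
  t=2,j=1: stock 95.3477 → up 126.8124 (V=77.0800), down 63.8830 (V=19.5800). Price 57.0505; hedge Δ=0.9137, bond B=-30.0707.
  t=2,j=2: stock 189.2723 → up 251.7322 (V=158.0500), down 126.8124 (V=77.0800). Price 118.7153; hedge Δ=0.6482, bond B=-3.9665.
  t=1,j=0: stock 71.6900 → up 95.3477 (V=57.0505), down 48.0323 (V=17.0420). Price 42.3455; hedge Δ=0.8456, bond B=-18.2733.
  t=1,j=1: stock 142.3100 → up 189.2723 (V=118.7153), down 95.3477 (V=57.0505). Price 89.1303; hedge Δ=0.6565, bond B=-4.3012.
  t=0,j=0: stock 107.0000 → up 142.3100 (V=89.1303), down 71.6900 (V=42.3455). Price 66.8952; hedge Δ=0.6625, bond B=-3.9907.
Each (Δ,B) replicates both successor values, so the strategy is self-financing and V0 is arbitrage-free.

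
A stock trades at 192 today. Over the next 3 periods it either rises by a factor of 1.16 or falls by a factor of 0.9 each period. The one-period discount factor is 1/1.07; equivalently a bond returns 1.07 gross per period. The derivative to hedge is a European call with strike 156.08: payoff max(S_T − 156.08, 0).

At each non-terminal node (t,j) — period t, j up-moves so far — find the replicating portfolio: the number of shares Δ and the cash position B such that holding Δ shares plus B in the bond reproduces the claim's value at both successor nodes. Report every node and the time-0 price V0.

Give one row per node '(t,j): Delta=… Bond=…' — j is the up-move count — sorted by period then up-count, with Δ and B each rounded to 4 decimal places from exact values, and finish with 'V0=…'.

Risk-neutral probability p* = (R−d)/(u−d) = (1.07−0.9)/(1.16−0.9) = 0.6538.
Terminal values V(3,·): V(3,0)=0.0000, V(3,1)=24.3232, V(3,2)=76.4397, V(3,3)=143.6120
(2,0): S=155.5200. Δ = (V_up−V_dn)/(S_up−S_dn) = (24.3232−0.0000)/(180.4032−139.9680) = 0.6015. V = [p*·24.3232 + (1−p*)·0.0000]/1.07 = 14.8632. B = V − Δ·S = -78.6876.
(2,1): S=200.4480. Δ = (V_up−V_dn)/(S_up−S_dn) = (76.4397−24.3232)/(232.5197−180.4032) = 1.0000. V = [p*·76.4397 + (1−p*)·24.3232]/1.07 = 54.5788. B = V − Δ·S = -145.8692.
(2,2): S=258.3552. Δ = (V_up−V_dn)/(S_up−S_dn) = (143.6120−76.4397)/(299.6920−232.5197) = 1.0000. V = [p*·143.6120 + (1−p*)·76.4397]/1.07 = 112.4860. B = V − Δ·S = -145.8692.
(1,0): S=172.8000. Δ = (V_up−V_dn)/(S_up−S_dn) = (54.5788−14.8632)/(200.4480−155.5200) = 0.8840. V = [p*·54.5788 + (1−p*)·14.8632]/1.07 = 38.1599. B = V − Δ·S = -114.5925.
(1,1): S=222.7200. Δ = (V_up−V_dn)/(S_up−S_dn) = (112.4860−54.5788)/(258.3552−200.4480) = 1.0000. V = [p*·112.4860 + (1−p*)·54.5788]/1.07 = 86.3937. B = V − Δ·S = -136.3263.
(0,0): S=192.0000. Δ = (V_up−V_dn)/(S_up−S_dn) = (86.3937−38.1599)/(222.7200−172.8000) = 0.9662. V = [p*·86.3937 + (1−p*)·38.1599]/1.07 = 65.1377. B = V − Δ·S = -120.3767.
Root portfolio cost Δ·192+B reproduces V0=65.1377.

(0,0): Delta=0.9662 Bond=-120.3767
(1,0): Delta=0.8840 Bond=-114.5925
(1,1): Delta=1.0000 Bond=-136.3263
(2,0): Delta=0.6015 Bond=-78.6876
(2,1): Delta=1.0000 Bond=-145.8692
(2,2): Delta=1.0000 Bond=-145.8692
V0=65.1377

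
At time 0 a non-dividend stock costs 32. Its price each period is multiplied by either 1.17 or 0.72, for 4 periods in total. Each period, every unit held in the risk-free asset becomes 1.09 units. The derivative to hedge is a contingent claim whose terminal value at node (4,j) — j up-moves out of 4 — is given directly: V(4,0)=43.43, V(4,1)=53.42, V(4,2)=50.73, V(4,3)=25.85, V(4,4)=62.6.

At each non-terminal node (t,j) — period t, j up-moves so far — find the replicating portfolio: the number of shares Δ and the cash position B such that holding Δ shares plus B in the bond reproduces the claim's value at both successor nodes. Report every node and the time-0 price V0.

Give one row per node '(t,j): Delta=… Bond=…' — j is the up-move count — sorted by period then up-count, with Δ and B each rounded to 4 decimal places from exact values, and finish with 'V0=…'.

Since d<R<u, set p* = (R−d)/(u−d) = 0.8222; price each node as the discounted p*-expectation of its children.
At expiry t=4: V(4,0)=43.4300, V(4,1)=53.4200, V(4,2)=50.7300, V(4,3)=25.8500, V(4,4)=62.6000
  t=3,j=0: stock 11.9439 → up 13.9744 (V=53.4200), down 8.5996 (V=43.4300). Price 47.3798; hedge Δ=1.8587, bond B=25.1798.
  t=3,j=1: stock 19.4089 → up 22.7084 (V=50.7300), down 13.9744 (V=53.4200). Price 46.9800; hedge Δ=-0.3080, bond B=52.9578.
  t=3,j=2: stock 31.5395 → up 36.9012 (V=25.8500), down 22.7084 (V=50.7300). Price 27.7735; hedge Δ=-1.7530, bond B=83.0624.
  t=3,j=3: stock 51.2516 → up 59.9644 (V=62.6000), down 36.9012 (V=25.8500). Price 51.4373; hedge Δ=1.5934, bond B=-30.2294.
  t=2,j=0: stock 16.5888 → up 19.4089 (V=46.9800), down 11.9439 (V=47.3798). Price 43.1661; hedge Δ=-0.0536, bond B=44.0546.
  t=2,j=1: stock 26.9568 → up 31.5395 (V=27.7735), down 19.4089 (V=46.9800). Price 28.6128; hedge Δ=-1.5833, bond B=71.2940.
  t=2,j=2: stock 43.8048 → up 51.2516 (V=51.4373), down 31.5395 (V=27.7735). Price 43.3307; hedge Δ=1.2005, bond B=-9.2556.
  t=1,j=0: stock 23.0400 → up 26.9568 (V=28.6128), down 16.5888 (V=43.1661). Price 28.6239; hedge Δ=-1.4037, bond B=60.9646.
  t=1,j=1: stock 37.4400 → up 43.8048 (V=43.3307), down 26.9568 (V=28.6128). Price 37.3524; hedge Δ=0.8736, bond B=4.6462.
  t=0,j=0: stock 32.0000 → up 37.4400 (V=37.3524), down 23.0400 (V=28.6239). Price 32.8447; hedge Δ=0.6061, bond B=13.4480.
Root portfolio cost Δ·32+B reproduces V0=32.8447.

(0,0): Delta=0.6061 Bond=13.4480
(1,0): Delta=-1.4037 Bond=60.9646
(1,1): Delta=0.8736 Bond=4.6462
(2,0): Delta=-0.0536 Bond=44.0546
(2,1): Delta=-1.5833 Bond=71.2940
(2,2): Delta=1.2005 Bond=-9.2556
(3,0): Delta=1.8587 Bond=25.1798
(3,1): Delta=-0.3080 Bond=52.9578
(3,2): Delta=-1.7530 Bond=83.0624
(3,3): Delta=1.5934 Bond=-30.2294
V0=32.8447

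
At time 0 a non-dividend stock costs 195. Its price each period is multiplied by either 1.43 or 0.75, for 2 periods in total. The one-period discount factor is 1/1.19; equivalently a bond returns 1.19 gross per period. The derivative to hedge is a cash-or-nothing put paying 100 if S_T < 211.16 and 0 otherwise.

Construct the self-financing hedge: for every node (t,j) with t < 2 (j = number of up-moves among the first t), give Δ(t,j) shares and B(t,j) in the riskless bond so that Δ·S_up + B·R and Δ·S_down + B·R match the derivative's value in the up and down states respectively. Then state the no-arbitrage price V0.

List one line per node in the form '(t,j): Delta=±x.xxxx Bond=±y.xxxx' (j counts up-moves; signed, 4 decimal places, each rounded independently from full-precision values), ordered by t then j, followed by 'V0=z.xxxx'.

(0,0): Delta=-0.4101 Bond=121.0132
(1,0): Delta=0.0000 Bond=84.0336
(1,1): Delta=-0.5274 Bond=176.7177
V0=41.0504

Under the risk-neutral measure, an up-move has probability p* = (R−d)/(u−d) = 0.6471 and values discount at R = 1.19.
Terminal payoffs: V(2,0)=100.0000, V(2,1)=100.0000, V(2,2)=0.0000
  t=1,j=0: stock 146.2500 → up 209.1375 (V=100.0000), down 109.6875 (V=100.0000). Price 84.0336; hedge Δ=0.0000, bond B=84.0336.
  t=1,j=1: stock 278.8500 → up 398.7555 (V=0.0000), down 209.1375 (V=100.0000). Price 29.6589; hedge Δ=-0.5274, bond B=176.7177.
  t=0,j=0: stock 195.0000 → up 278.8500 (V=29.6589), down 146.2500 (V=84.0336). Price 41.0504; hedge Δ=-0.4101, bond B=121.0132.
Self-financing check: at every node Δ·S+B equals the discounted successor values.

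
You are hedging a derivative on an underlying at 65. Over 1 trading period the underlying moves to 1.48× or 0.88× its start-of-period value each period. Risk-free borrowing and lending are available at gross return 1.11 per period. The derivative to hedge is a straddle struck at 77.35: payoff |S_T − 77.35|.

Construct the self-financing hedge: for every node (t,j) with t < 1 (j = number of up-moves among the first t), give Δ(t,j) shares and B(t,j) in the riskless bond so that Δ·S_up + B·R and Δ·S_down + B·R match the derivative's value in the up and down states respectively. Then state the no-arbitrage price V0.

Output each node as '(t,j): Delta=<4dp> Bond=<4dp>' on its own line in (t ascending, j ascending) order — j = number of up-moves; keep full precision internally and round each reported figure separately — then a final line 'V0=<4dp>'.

No-arbitrage ⇒ martingale measure with p* = (R−d)/(u−d) = 0.3833.
At expiry t=1: V(1,0)=20.1500, V(1,1)=18.8500
  t=0,j=0: stock 65.0000 → up 96.2000 (V=18.8500), down 57.2000 (V=20.1500). Price 17.7042; hedge Δ=-0.0333, bond B=19.8709.
Check: Δ(0,0)·S0 + B(0,0) = 17.7042 = V0.

(0,0): Delta=-0.0333 Bond=19.8709
V0=17.7042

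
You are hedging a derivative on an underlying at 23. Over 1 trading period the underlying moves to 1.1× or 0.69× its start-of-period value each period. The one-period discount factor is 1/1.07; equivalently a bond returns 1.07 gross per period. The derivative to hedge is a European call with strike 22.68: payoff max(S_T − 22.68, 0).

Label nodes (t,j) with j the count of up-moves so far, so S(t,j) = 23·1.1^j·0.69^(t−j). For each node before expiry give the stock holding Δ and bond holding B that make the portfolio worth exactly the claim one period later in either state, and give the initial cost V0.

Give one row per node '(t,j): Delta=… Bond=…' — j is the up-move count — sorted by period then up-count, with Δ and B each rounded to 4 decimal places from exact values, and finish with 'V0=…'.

(0,0): Delta=0.2778 Bond=-4.1208
V0=2.2694

Risk-neutral probability p* = (R−d)/(u−d) = (1.07−0.69)/(1.1−0.69) = 0.9268.
Payoff layer (t=1): V(1,0)=0.0000, V(1,1)=2.6200
(0,0): S=23.0000. Δ = (V_up−V_dn)/(S_up−S_dn) = (2.6200−0.0000)/(25.3000−15.8700) = 0.2778. V = [p*·2.6200 + (1−p*)·0.0000]/1.07 = 2.2694. B = V − Δ·S = -4.1208.
Self-financing check: at every node Δ·S+B equals the discounted successor values.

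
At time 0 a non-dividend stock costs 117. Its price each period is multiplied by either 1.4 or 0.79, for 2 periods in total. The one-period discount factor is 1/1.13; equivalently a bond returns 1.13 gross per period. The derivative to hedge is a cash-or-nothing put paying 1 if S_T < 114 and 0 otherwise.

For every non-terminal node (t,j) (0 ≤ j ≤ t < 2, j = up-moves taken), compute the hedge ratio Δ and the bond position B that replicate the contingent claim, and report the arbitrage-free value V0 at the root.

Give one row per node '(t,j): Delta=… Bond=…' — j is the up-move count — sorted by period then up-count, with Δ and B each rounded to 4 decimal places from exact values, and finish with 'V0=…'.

(0,0): Delta=-0.0055 Bond=0.7956
(1,0): Delta=-0.0177 Bond=2.0310
(1,1): Delta=0.0000 Bond=0.0000
V0=0.1534

Risk-neutral probability p* = (R−d)/(u−d) = (1.13−0.79)/(1.4−0.79) = 0.5574.
At expiry t=2: V(2,0)=1.0000, V(2,1)=0.0000, V(2,2)=0.0000
(1,0): S=92.4300. Δ = (V_up−V_dn)/(S_up−S_dn) = (0.0000−1.0000)/(129.4020−73.0197) = -0.0177. V = [p*·0.0000 + (1−p*)·1.0000]/1.13 = 0.3917. B = V − Δ·S = 2.0310.
(1,1): S=163.8000. Δ = (V_up−V_dn)/(S_up−S_dn) = (0.0000−0.0000)/(229.3200−129.4020) = 0.0000. V = [p*·0.0000 + (1−p*)·0.0000]/1.13 = 0.0000. B = V − Δ·S = 0.0000.
(0,0): S=117.0000. Δ = (V_up−V_dn)/(S_up−S_dn) = (0.0000−0.3917)/(163.8000−92.4300) = -0.0055. V = [p*·0.0000 + (1−p*)·0.3917]/1.13 = 0.1534. B = V − Δ·S = 0.7956.
Each (Δ,B) replicates both successor values, so the strategy is self-financing and V0 is arbitrage-free.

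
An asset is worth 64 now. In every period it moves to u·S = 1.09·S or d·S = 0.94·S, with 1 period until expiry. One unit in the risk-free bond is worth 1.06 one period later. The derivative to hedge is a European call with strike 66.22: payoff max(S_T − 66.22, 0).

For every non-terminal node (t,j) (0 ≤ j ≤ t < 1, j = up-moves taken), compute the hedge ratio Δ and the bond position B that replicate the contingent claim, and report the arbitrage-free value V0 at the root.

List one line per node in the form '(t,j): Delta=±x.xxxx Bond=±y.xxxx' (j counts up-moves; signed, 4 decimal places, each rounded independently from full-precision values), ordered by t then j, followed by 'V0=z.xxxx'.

Since d<R<u, set p* = (R−d)/(u−d) = 0.8000; price each node as the discounted p*-expectation of its children.
Terminal payoffs: V(1,0)=0.0000, V(1,1)=3.5400
  t=0,j=0: stock 64.0000 → up 69.7600 (V=3.5400), down 60.1600 (V=0.0000). Price 2.6717; hedge Δ=0.3688, bond B=-20.9283.
The time-0 hedge costs 2.6717, which is the no-arbitrage price.

(0,0): Delta=0.3688 Bond=-20.9283
V0=2.6717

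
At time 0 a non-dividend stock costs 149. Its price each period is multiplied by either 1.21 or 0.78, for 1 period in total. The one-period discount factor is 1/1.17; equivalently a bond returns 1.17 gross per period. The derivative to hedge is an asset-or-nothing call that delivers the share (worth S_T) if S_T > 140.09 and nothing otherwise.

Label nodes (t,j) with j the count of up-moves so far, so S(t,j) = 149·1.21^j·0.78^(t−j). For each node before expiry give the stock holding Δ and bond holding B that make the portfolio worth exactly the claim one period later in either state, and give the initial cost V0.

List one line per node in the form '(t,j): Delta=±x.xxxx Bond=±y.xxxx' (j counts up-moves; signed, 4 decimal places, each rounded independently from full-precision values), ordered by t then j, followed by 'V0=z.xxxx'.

(0,0): Delta=2.8140 Bond=-279.5194
V0=139.7597

Under the risk-neutral measure, an up-move has probability p* = (R−d)/(u−d) = 0.9070 and values discount at R = 1.17.
Terminal payoffs: V(1,0)=0.0000, V(1,1)=180.2900
  t=0,j=0: stock 149.0000 → up 180.2900 (V=180.2900), down 116.2200 (V=0.0000). Price 139.7597; hedge Δ=2.8140, bond B=-279.5194.
Self-financing check: at every node Δ·S+B equals the discounted successor values.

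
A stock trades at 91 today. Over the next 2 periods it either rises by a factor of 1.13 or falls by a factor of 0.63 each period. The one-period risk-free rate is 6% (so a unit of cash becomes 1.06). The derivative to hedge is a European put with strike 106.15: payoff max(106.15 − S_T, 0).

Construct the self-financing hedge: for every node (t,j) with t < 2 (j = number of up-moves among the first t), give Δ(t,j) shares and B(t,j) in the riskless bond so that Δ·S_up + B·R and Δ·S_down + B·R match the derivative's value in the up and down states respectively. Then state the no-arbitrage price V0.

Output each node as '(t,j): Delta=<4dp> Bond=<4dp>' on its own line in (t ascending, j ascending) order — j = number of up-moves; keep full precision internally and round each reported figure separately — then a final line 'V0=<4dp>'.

Under the risk-neutral measure, an up-move has probability p* = (R−d)/(u−d) = 0.8600 and values discount at R = 1.06.
Payoff layer (t=2): V(2,0)=70.0321, V(2,1)=41.3671, V(2,2)=0.0000
Node (1,0) S=57.3300: V=(p*·41.3671+(1−p*)·70.0321)/1.06=42.8115; Δ=(41.3671−70.0321)/(64.7829−36.1179)=-1.0000; B=V−Δ·S=100.1415
Node (1,1) S=102.8300: V=(p*·0.0000+(1−p*)·41.3671)/1.06=5.4636; Δ=(0.0000−41.3671)/(116.1979−64.7829)=-0.8046; B=V−Δ·S=88.1978
Node (0,0) S=91.0000: V=(p*·5.4636+(1−p*)·42.8115)/1.06=10.0871; Δ=(5.4636−42.8115)/(102.8300−57.3300)=-0.8208; B=V−Δ·S=84.7829
Each (Δ,B) replicates both successor values, so the strategy is self-financing and V0 is arbitrage-free.

(0,0): Delta=-0.8208 Bond=84.7829
(1,0): Delta=-1.0000 Bond=100.1415
(1,1): Delta=-0.8046 Bond=88.1978
V0=10.0871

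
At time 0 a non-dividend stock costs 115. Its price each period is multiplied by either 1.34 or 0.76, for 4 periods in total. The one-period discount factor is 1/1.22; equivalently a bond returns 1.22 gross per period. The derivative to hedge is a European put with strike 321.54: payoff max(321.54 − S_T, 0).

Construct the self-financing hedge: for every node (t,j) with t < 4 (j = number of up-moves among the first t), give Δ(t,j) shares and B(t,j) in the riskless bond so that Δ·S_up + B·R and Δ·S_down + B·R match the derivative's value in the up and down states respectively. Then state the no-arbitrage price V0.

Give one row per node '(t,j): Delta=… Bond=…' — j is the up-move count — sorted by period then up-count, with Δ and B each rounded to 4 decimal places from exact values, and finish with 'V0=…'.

Risk-neutral probability p* = (R−d)/(u−d) = (1.22−0.76)/(1.34−0.76) = 0.7931.
Terminal payoffs: V(4,0)=283.1735, V(4,1)=253.8938, V(4,2)=202.2691, V(4,3)=111.2465, V(4,4)=0.0000
Node (3,0) S=50.4822: V=(p*·253.8938+(1−p*)·283.1735)/1.22=213.0751; Δ=(253.8938−283.1735)/(67.6462−38.3665)=-1.0000; B=V−Δ·S=263.5574
Node (3,1) S=89.0082: V=(p*·202.2691+(1−p*)·253.8938)/1.22=174.5492; Δ=(202.2691−253.8938)/(119.2709−67.6462)=-1.0000; B=V−Δ·S=263.5574
Node (3,2) S=156.9354: V=(p*·111.2465+(1−p*)·202.2691)/1.22=106.6219; Δ=(111.2465−202.2691)/(210.2935−119.2709)=-1.0000; B=V−Δ·S=263.5574
Node (3,3) S=276.7020: V=(p*·0.0000+(1−p*)·111.2465)/1.22=18.8660; Δ=(0.0000−111.2465)/(370.7806−210.2935)=-0.6932; B=V−Δ·S=210.6703
Node (2,0) S=66.4240: V=(p*·174.5492+(1−p*)·213.0751)/1.22=149.6066; Δ=(174.5492−213.0751)/(89.0082−50.4822)=-1.0000; B=V−Δ·S=216.0306
Node (2,1) S=117.1160: V=(p*·106.6219+(1−p*)·174.5492)/1.22=98.9146; Δ=(106.6219−174.5492)/(156.9354−89.0082)=-1.0000; B=V−Δ·S=216.0306
Node (2,2) S=206.4940: V=(p*·18.8660+(1−p*)·106.6219)/1.22=30.3462; Δ=(18.8660−106.6219)/(276.7020−156.9354)=-0.7327; B=V−Δ·S=181.6496
Node (1,0) S=87.4000: V=(p*·98.9146+(1−p*)·149.6066)/1.22=89.6743; Δ=(98.9146−149.6066)/(117.1160−66.4240)=-1.0000; B=V−Δ·S=177.0743
Node (1,1) S=154.1000: V=(p*·30.3462+(1−p*)·98.9146)/1.22=36.5023; Δ=(30.3462−98.9146)/(206.4940−117.1160)=-0.7672; B=V−Δ·S=154.7237
Node (0,0) S=115.0000: V=(p*·36.5023+(1−p*)·89.6743)/1.22=38.9372; Δ=(36.5023−89.6743)/(154.1000−87.4000)=-0.7972; B=V−Δ·S=130.6131
Self-financing check: at every node Δ·S+B equals the discounted successor values.

(0,0): Delta=-0.7972 Bond=130.6131
(1,0): Delta=-1.0000 Bond=177.0743
(1,1): Delta=-0.7672 Bond=154.7237
(2,0): Delta=-1.0000 Bond=216.0306
(2,1): Delta=-1.0000 Bond=216.0306
(2,2): Delta=-0.7327 Bond=181.6496
(3,0): Delta=-1.0000 Bond=263.5574
(3,1): Delta=-1.0000 Bond=263.5574
(3,2): Delta=-1.0000 Bond=263.5574
(3,3): Delta=-0.6932 Bond=210.6703
V0=38.9372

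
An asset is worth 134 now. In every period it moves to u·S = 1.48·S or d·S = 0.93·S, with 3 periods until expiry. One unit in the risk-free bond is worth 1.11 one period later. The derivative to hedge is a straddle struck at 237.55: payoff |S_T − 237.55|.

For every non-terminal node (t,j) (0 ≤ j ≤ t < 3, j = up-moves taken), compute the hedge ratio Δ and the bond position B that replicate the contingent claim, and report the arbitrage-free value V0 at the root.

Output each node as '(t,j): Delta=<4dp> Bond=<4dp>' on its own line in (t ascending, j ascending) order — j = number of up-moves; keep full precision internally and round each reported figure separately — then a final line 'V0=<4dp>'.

Risk-neutral probability p* = (R−d)/(u−d) = (1.11−0.93)/(1.48−0.93) = 0.3273.
Terminal payoffs: V(3,0)=129.7662, V(3,1)=66.0230, V(3,2)=35.4176, V(3,3)=196.8501
  t=2,j=0: stock 115.8966 → up 171.5270 (V=66.0230), down 107.7838 (V=129.7662). Price 98.1124; hedge Δ=-1.0000, bond B=214.0090.
  t=2,j=1: stock 184.4376 → up 272.9676 (V=35.4176), down 171.5270 (V=66.0230). Price 50.4565; hedge Δ=-0.3017, bond B=106.1027.
  t=2,j=2: stock 293.5136 → up 434.4001 (V=196.8501), down 272.9676 (V=35.4176). Price 79.5046; hedge Δ=1.0000, bond B=-214.0090.
  t=1,j=0: stock 124.6200 → up 184.4376 (V=50.4565), down 115.8966 (V=98.1124). Price 74.3387; hedge Δ=-0.6953, bond B=160.9858.
  t=1,j=1: stock 198.3200 → up 293.5136 (V=79.5046), down 184.4376 (V=50.4565). Price 54.0209; hedge Δ=0.2663, bond B=1.2062.
  t=0,j=0: stock 134.0000 → up 198.3200 (V=54.0209), down 124.6200 (V=74.3387). Price 60.9813; hedge Δ=-0.2757, bond B=97.9228.
Each (Δ,B) replicates both successor values, so the strategy is self-financing and V0 is arbitrage-free.

(0,0): Delta=-0.2757 Bond=97.9228
(1,0): Delta=-0.6953 Bond=160.9858
(1,1): Delta=0.2663 Bond=1.2062
(2,0): Delta=-1.0000 Bond=214.0090
(2,1): Delta=-0.3017 Bond=106.1027
(2,2): Delta=1.0000 Bond=-214.0090
V0=60.9813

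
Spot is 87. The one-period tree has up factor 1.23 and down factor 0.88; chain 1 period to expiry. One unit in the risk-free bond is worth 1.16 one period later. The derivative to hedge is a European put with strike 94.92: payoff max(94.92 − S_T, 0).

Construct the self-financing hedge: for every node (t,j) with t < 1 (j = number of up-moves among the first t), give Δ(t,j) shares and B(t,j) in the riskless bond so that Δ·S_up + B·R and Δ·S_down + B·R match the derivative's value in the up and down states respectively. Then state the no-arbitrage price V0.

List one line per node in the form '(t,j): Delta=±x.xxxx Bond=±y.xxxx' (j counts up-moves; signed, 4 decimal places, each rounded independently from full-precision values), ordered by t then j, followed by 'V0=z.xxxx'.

(0,0): Delta=-0.6030 Bond=55.6227
V0=3.1655

Under the risk-neutral measure, an up-move has probability p* = (R−d)/(u−d) = 0.8000 and values discount at R = 1.16.
Terminal payoffs: V(1,0)=18.3600, V(1,1)=0.0000
  t=0,j=0: stock 87.0000 → up 107.0100 (V=0.0000), down 76.5600 (V=18.3600). Price 3.1655; hedge Δ=-0.6030, bond B=55.6227.
Check: Δ(0,0)·S0 + B(0,0) = 3.1655 = V0.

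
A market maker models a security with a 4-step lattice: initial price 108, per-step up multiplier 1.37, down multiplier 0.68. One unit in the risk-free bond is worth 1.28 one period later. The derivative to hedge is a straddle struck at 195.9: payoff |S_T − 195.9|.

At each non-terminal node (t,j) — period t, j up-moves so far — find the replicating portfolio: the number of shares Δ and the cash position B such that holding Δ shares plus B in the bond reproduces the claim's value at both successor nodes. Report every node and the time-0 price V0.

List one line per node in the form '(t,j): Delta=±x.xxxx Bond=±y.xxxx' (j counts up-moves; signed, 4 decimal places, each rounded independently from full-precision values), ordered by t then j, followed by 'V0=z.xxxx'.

(0,0): Delta=0.5530 Bond=-16.1236
(1,0): Delta=-1.0000 Bond=93.4124
(1,1): Delta=0.6686 Bond=-37.7459
(2,0): Delta=-1.0000 Bond=119.5679
(2,1): Delta=-1.0000 Bond=119.5679
(2,2): Delta=0.7928 Bond=-73.4971
(3,0): Delta=-1.0000 Bond=153.0469
(3,1): Delta=-1.0000 Bond=153.0469
(3,2): Delta=-1.0000 Bond=153.0469
(3,3): Delta=0.9263 Bond=-131.1448
V0=43.5979

The replicating-portfolio and risk-neutral prices coincide; use p* = (1.28−0.68)/(1.37−0.68) = 0.8696 for the latter.
At expiry t=4: V(4,0)=172.8081, V(4,1)=149.3766, V(4,2)=102.1691, V(4,3)=7.0598, V(4,4)=184.5574
Node (3,0) S=33.9587: V=(p*·149.3766+(1−p*)·172.8081)/1.28=119.0882; Δ=(149.3766−172.8081)/(46.5234−23.0919)=-1.0000; B=V−Δ·S=153.0469
Node (3,1) S=68.4167: V=(p*·102.1691+(1−p*)·149.3766)/1.28=84.6302; Δ=(102.1691−149.3766)/(93.7309−46.5234)=-1.0000; B=V−Δ·S=153.0469
Node (3,2) S=137.8395: V=(p*·7.0598+(1−p*)·102.1691)/1.28=15.2073; Δ=(7.0598−102.1691)/(188.8402−93.7309)=-1.0000; B=V−Δ·S=153.0469
Node (3,3) S=277.7061: V=(p*·184.5574+(1−p*)·7.0598)/1.28=126.0981; Δ=(184.5574−7.0598)/(380.4574−188.8402)=0.9263; B=V−Δ·S=-131.1448
Node (2,0) S=49.9392: V=(p*·84.6302+(1−p*)·119.0882)/1.28=69.6287; Δ=(84.6302−119.0882)/(68.4167−33.9587)=-1.0000; B=V−Δ·S=119.5679
Node (2,1) S=100.6128: V=(p*·15.2073+(1−p*)·84.6302)/1.28=18.9551; Δ=(15.2073−84.6302)/(137.8395−68.4167)=-1.0000; B=V−Δ·S=119.5679
Node (2,2) S=202.7052: V=(p*·126.0981+(1−p*)·15.2073)/1.28=87.2141; Δ=(126.0981−15.2073)/(277.7061−137.8395)=0.7928; B=V−Δ·S=-73.4971
Node (1,0) S=73.4400: V=(p*·18.9551+(1−p*)·69.6287)/1.28=19.9724; Δ=(18.9551−69.6287)/(100.6128−49.9392)=-1.0000; B=V−Δ·S=93.4124
Node (1,1) S=147.9600: V=(p*·87.2141+(1−p*)·18.9551)/1.28=61.1803; Δ=(87.2141−18.9551)/(202.7052−100.6128)=0.6686; B=V−Δ·S=-37.7459
Node (0,0) S=108.0000: V=(p*·61.1803+(1−p*)·19.9724)/1.28=43.5979; Δ=(61.1803−19.9724)/(147.9600−73.4400)=0.5530; B=V−Δ·S=-16.1236
Check: Δ(0,0)·S0 + B(0,0) = 43.5979 = V0.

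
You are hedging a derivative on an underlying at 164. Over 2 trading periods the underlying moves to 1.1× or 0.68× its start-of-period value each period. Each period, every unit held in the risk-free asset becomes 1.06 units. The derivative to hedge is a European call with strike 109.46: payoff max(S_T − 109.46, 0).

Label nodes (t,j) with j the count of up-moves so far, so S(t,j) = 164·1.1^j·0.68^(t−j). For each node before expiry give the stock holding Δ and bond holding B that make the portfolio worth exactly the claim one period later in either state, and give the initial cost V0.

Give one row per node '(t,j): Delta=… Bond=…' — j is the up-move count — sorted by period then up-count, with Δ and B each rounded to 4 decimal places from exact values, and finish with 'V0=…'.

Under the risk-neutral measure, an up-move has probability p* = (R−d)/(u−d) = 0.9048 and values discount at R = 1.06.
At expiry t=2: V(2,0)=0.0000, V(2,1)=13.2120, V(2,2)=88.9800
  t=1,j=0: stock 111.5200 → up 122.6720 (V=13.2120), down 75.8336 (V=0.0000). Price 11.2771; hedge Δ=0.2821, bond B=-20.1801.
  t=1,j=1: stock 180.4000 → up 198.4400 (V=88.9800), down 122.6720 (V=13.2120). Price 77.1358; hedge Δ=1.0000, bond B=-103.2642.
  t=0,j=0: stock 164.0000 → up 180.4000 (V=77.1358), down 111.5200 (V=11.2771). Price 66.8524; hedge Δ=0.9561, bond B=-89.9541.
Each (Δ,B) replicates both successor values, so the strategy is self-financing and V0 is arbitrage-free.

(0,0): Delta=0.9561 Bond=-89.9541
(1,0): Delta=0.2821 Bond=-20.1801
(1,1): Delta=1.0000 Bond=-103.2642
V0=66.8524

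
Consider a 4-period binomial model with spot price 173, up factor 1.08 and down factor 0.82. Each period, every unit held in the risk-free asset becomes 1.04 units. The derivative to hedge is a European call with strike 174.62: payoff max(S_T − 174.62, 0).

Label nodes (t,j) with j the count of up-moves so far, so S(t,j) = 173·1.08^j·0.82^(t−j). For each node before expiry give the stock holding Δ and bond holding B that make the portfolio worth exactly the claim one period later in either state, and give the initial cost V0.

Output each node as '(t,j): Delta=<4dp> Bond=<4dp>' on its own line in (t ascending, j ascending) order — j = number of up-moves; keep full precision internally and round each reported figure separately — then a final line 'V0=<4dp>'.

No-arbitrage ⇒ martingale measure with p* = (R−d)/(u−d) = 0.8462.
Terminal payoffs: V(4,0)=0.0000, V(4,1)=0.0000, V(4,2)=0.0000, V(4,3)=4.0827, V(4,4)=60.7446
(3,0): S=95.3867. Δ = (V_up−V_dn)/(S_up−S_dn) = (0.0000−0.0000)/(103.0176−78.2171) = 0.0000. V = [p*·0.0000 + (1−p*)·0.0000]/1.04 = 0.0000. B = V − Δ·S = 0.0000.
(3,1): S=125.6312. Δ = (V_up−V_dn)/(S_up−S_dn) = (0.0000−0.0000)/(135.6817−103.0176) = 0.0000. V = [p*·0.0000 + (1−p*)·0.0000]/1.04 = 0.0000. B = V − Δ·S = 0.0000.
(3,2): S=165.4655. Δ = (V_up−V_dn)/(S_up−S_dn) = (4.0827−0.0000)/(178.7027−135.6817) = 0.0949. V = [p*·4.0827 + (1−p*)·0.0000]/1.04 = 3.3218. B = V − Δ·S = -12.3811.
(3,3): S=217.9302. Δ = (V_up−V_dn)/(S_up−S_dn) = (60.7446−4.0827)/(235.3646−178.7027) = 1.0000. V = [p*·60.7446 + (1−p*)·4.0827]/1.04 = 50.0263. B = V − Δ·S = -167.9038.
(2,0): S=116.3252. Δ = (V_up−V_dn)/(S_up−S_dn) = (0.0000−0.0000)/(125.6312−95.3867) = 0.0000. V = [p*·0.0000 + (1−p*)·0.0000]/1.04 = 0.0000. B = V − Δ·S = 0.0000.
(2,1): S=153.2088. Δ = (V_up−V_dn)/(S_up−S_dn) = (3.3218−0.0000)/(165.4655−125.6312) = 0.0834. V = [p*·3.3218 + (1−p*)·0.0000]/1.04 = 2.7026. B = V − Δ·S = -10.0734.
(2,2): S=201.7872. Δ = (V_up−V_dn)/(S_up−S_dn) = (50.0263−3.3218)/(217.9302−165.4655) = 0.8902. V = [p*·50.0263 + (1−p*)·3.3218]/1.04 = 41.1933. B = V − Δ·S = -138.4397.
(1,0): S=141.8600. Δ = (V_up−V_dn)/(S_up−S_dn) = (2.7026−0.0000)/(153.2088−116.3252) = 0.0733. V = [p*·2.7026 + (1−p*)·0.0000]/1.04 = 2.1989. B = V − Δ·S = -8.1958.
(1,1): S=186.8400. Δ = (V_up−V_dn)/(S_up−S_dn) = (41.1933−2.7026)/(201.7872−153.2088) = 0.7923. V = [p*·41.1933 + (1−p*)·2.7026]/1.04 = 33.9150. B = V − Δ·S = -114.1260.
(0,0): S=173.0000. Δ = (V_up−V_dn)/(S_up−S_dn) = (33.9150−2.1989)/(186.8400−141.8600) = 0.7051. V = [p*·33.9150 + (1−p*)·2.1989]/1.04 = 27.9189. B = V − Δ·S = -94.0664.
Self-financing check: at every node Δ·S+B equals the discounted successor values.

(0,0): Delta=0.7051 Bond=-94.0664
(1,0): Delta=0.0733 Bond=-8.1958
(1,1): Delta=0.7923 Bond=-114.1260
(2,0): Delta=0.0000 Bond=0.0000
(2,1): Delta=0.0834 Bond=-10.0734
(2,2): Delta=0.8902 Bond=-138.4397
(3,0): Delta=0.0000 Bond=0.0000
(3,1): Delta=0.0000 Bond=0.0000
(3,2): Delta=0.0949 Bond=-12.3811
(3,3): Delta=1.0000 Bond=-167.9038
V0=27.9189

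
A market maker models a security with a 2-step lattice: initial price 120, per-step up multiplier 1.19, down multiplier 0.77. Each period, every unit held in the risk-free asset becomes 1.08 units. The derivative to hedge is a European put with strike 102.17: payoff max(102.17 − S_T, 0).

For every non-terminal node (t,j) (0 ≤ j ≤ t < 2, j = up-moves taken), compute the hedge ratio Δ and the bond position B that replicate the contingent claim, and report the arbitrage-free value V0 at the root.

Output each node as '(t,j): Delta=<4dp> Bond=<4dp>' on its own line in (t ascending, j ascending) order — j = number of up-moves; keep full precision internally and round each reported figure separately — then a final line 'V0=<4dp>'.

(0,0): Delta=-0.1493 Bond=19.7362
(1,0): Delta=-0.7994 Bond=81.3849
(1,1): Delta=0.0000 Bond=0.0000
V0=1.8244

Under the risk-neutral measure, an up-move has probability p* = (R−d)/(u−d) = 0.7381 and values discount at R = 1.08.
At expiry t=2: V(2,0)=31.0220, V(2,1)=0.0000, V(2,2)=0.0000
  t=1,j=0: stock 92.4000 → up 109.9560 (V=0.0000), down 71.1480 (V=31.0220). Price 7.5230; hedge Δ=-0.7994, bond B=81.3849.
  t=1,j=1: stock 142.8000 → up 169.9320 (V=0.0000), down 109.9560 (V=0.0000). Price 0.0000; hedge Δ=0.0000, bond B=0.0000.
  t=0,j=0: stock 120.0000 → up 142.8000 (V=0.0000), down 92.4000 (V=7.5230). Price 1.8244; hedge Δ=-0.1493, bond B=19.7362.
Self-financing check: at every node Δ·S+B equals the discounted successor values.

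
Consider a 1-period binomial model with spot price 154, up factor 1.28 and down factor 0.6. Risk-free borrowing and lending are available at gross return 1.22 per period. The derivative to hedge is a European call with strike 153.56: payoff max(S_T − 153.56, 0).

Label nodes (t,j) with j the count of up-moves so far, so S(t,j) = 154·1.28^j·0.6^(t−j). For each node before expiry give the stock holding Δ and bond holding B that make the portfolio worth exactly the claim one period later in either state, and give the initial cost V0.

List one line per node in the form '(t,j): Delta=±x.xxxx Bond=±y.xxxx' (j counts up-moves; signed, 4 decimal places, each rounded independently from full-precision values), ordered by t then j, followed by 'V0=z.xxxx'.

The replicating-portfolio and risk-neutral prices coincide; use p* = (1.22−0.6)/(1.28−0.6) = 0.9118 for the latter.
At expiry t=1: V(1,0)=0.0000, V(1,1)=43.5600
Node (0,0) S=154.0000: V=(p*·43.5600+(1−p*)·0.0000)/1.22=32.5545; Δ=(43.5600−0.0000)/(197.1200−92.4000)=0.4160; B=V−Δ·S=-31.5043
Each (Δ,B) replicates both successor values, so the strategy is self-financing and V0 is arbitrage-free.

(0,0): Delta=0.4160 Bond=-31.5043
V0=32.5545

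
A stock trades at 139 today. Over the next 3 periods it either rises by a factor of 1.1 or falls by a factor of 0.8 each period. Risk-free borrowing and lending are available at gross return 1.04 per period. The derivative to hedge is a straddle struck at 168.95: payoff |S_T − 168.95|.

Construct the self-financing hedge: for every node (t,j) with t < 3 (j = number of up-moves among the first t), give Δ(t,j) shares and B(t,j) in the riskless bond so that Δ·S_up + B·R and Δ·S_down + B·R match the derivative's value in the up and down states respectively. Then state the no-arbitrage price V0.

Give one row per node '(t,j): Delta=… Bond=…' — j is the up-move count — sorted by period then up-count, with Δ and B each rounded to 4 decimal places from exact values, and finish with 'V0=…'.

(0,0): Delta=-0.5443 Bond=101.4658
(1,0): Delta=-1.0000 Bond=156.2038
(1,1): Delta=-0.4614 Bond=92.8547
(2,0): Delta=-1.0000 Bond=162.4519
(2,1): Delta=-1.0000 Bond=162.4519
(2,2): Delta=-0.3635 Bond=80.0981
V0=25.8150

The replicating-portfolio and risk-neutral prices coincide; use p* = (1.04−0.8)/(1.1−0.8) = 0.8000 for the latter.
Terminal values V(3,·): V(3,0)=97.7820, V(3,1)=71.0940, V(3,2)=34.3980, V(3,3)=16.0590
(2,0): S=88.9600. Δ = (V_up−V_dn)/(S_up−S_dn) = (71.0940−97.7820)/(97.8560−71.1680) = -1.0000. V = [p*·71.0940 + (1−p*)·97.7820]/1.04 = 73.4919. B = V − Δ·S = 162.4519.
(2,1): S=122.3200. Δ = (V_up−V_dn)/(S_up−S_dn) = (34.3980−71.0940)/(134.5520−97.8560) = -1.0000. V = [p*·34.3980 + (1−p*)·71.0940]/1.04 = 40.1319. B = V − Δ·S = 162.4519.
(2,2): S=168.1900. Δ = (V_up−V_dn)/(S_up−S_dn) = (16.0590−34.3980)/(185.0090−134.5520) = -0.3635. V = [p*·16.0590 + (1−p*)·34.3980]/1.04 = 18.9681. B = V − Δ·S = 80.0981.
(1,0): S=111.2000. Δ = (V_up−V_dn)/(S_up−S_dn) = (40.1319−73.4919)/(122.3200−88.9600) = -1.0000. V = [p*·40.1319 + (1−p*)·73.4919]/1.04 = 45.0038. B = V − Δ·S = 156.2038.
(1,1): S=152.9000. Δ = (V_up−V_dn)/(S_up−S_dn) = (18.9681−40.1319)/(168.1900−122.3200) = -0.4614. V = [p*·18.9681 + (1−p*)·40.1319]/1.04 = 22.3085. B = V − Δ·S = 92.8547.
(0,0): S=139.0000. Δ = (V_up−V_dn)/(S_up−S_dn) = (22.3085−45.0038)/(152.9000−111.2000) = -0.5443. V = [p*·22.3085 + (1−p*)·45.0038]/1.04 = 25.8150. B = V − Δ·S = 101.4658.
Each (Δ,B) replicates both successor values, so the strategy is self-financing and V0 is arbitrage-free.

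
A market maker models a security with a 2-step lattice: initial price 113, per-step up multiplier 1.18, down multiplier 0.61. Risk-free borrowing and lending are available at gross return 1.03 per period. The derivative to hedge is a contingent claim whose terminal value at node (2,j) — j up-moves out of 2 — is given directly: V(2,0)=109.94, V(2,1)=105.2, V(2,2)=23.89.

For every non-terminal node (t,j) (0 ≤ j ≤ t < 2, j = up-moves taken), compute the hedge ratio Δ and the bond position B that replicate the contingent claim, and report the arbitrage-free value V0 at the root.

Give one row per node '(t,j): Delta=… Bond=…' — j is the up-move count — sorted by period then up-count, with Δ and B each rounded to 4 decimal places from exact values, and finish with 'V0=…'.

(0,0): Delta=-0.9219 Bond=162.0316
(1,0): Delta=-0.1206 Bond=111.6627
(1,1): Delta=-1.0698 Bond=186.6174
V0=57.8585

The replicating-portfolio and risk-neutral prices coincide; use p* = (1.03−0.61)/(1.18−0.61) = 0.7368 for the latter.
At expiry t=2: V(2,0)=109.9400, V(2,1)=105.2000, V(2,2)=23.8900
(1,0): S=68.9300. Δ = (V_up−V_dn)/(S_up−S_dn) = (105.2000−109.9400)/(81.3374−42.0473) = -0.1206. V = [p*·105.2000 + (1−p*)·109.9400]/1.03 = 103.3470. B = V − Δ·S = 111.6627.
(1,1): S=133.3400. Δ = (V_up−V_dn)/(S_up−S_dn) = (23.8900−105.2000)/(157.3412−81.3374) = -1.0698. V = [p*·23.8900 + (1−p*)·105.2000]/1.03 = 43.9683. B = V − Δ·S = 186.6174.
(0,0): S=113.0000. Δ = (V_up−V_dn)/(S_up−S_dn) = (43.9683−103.3470)/(133.3400−68.9300) = -0.9219. V = [p*·43.9683 + (1−p*)·103.3470]/1.03 = 57.8585. B = V − Δ·S = 162.0316.
Self-financing check: at every node Δ·S+B equals the discounted successor values.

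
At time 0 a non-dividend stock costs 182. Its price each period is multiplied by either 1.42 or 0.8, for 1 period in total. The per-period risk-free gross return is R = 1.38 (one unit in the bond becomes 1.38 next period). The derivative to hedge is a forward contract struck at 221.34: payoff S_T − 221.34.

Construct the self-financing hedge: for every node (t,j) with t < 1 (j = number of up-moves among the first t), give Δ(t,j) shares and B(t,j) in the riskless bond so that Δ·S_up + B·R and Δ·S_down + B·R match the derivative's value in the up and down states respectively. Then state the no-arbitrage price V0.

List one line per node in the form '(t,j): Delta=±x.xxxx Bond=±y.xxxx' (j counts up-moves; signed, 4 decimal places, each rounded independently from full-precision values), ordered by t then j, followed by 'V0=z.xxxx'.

Since d<R<u, set p* = (R−d)/(u−d) = 0.9355; price each node as the discounted p*-expectation of its children.
Terminal values V(1,·): V(1,0)=-75.7400, V(1,1)=37.1000
  t=0,j=0: stock 182.0000 → up 258.4400 (V=37.1000), down 145.6000 (V=-75.7400). Price 21.6087; hedge Δ=1.0000, bond B=-160.3913.
Each (Δ,B) replicates both successor values, so the strategy is self-financing and V0 is arbitrage-free.

(0,0): Delta=1.0000 Bond=-160.3913
V0=21.6087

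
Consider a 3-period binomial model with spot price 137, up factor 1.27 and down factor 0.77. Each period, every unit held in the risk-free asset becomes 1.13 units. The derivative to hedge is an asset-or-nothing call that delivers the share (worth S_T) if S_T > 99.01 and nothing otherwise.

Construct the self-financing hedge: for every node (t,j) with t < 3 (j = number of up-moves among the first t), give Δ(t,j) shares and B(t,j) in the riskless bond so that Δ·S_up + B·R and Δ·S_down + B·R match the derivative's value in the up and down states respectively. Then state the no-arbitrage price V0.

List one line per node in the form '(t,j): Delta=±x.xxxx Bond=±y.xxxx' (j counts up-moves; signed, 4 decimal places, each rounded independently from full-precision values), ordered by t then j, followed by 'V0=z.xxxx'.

(0,0): Delta=1.0561 Bond=-8.6319
(1,0): Delta=1.2938 Bond=-34.8359
(1,1): Delta=1.0000 Bond=0.0000
(2,0): Delta=2.5400 Bond=-140.5879
(2,1): Delta=1.0000 Bond=0.0000
(2,2): Delta=1.0000 Bond=0.0000
V0=136.0485

Under the risk-neutral measure, an up-move has probability p* = (R−d)/(u−d) = 0.7200 and values discount at R = 1.13.
Terminal payoffs: V(3,0)=0.0000, V(3,1)=103.1587, V(3,2)=170.1448, V(3,3)=280.6285
Node (2,0) S=81.2273: V=(p*·103.1587+(1−p*)·0.0000)/1.13=65.7294; Δ=(103.1587−0.0000)/(103.1587−62.5450)=2.5400; B=V−Δ·S=-140.5879
Node (2,1) S=133.9723: V=(p*·170.1448+(1−p*)·103.1587)/1.13=133.9723; Δ=(170.1448−103.1587)/(170.1448−103.1587)=1.0000; B=V−Δ·S=0.0000
Node (2,2) S=220.9673: V=(p*·280.6285+(1−p*)·170.1448)/1.13=220.9673; Δ=(280.6285−170.1448)/(280.6285−170.1448)=1.0000; B=V−Δ·S=0.0000
Node (1,0) S=105.4900: V=(p*·133.9723+(1−p*)·65.7294)/1.13=101.6498; Δ=(133.9723−65.7294)/(133.9723−81.2273)=1.2938; B=V−Δ·S=-34.8359
Node (1,1) S=173.9900: V=(p*·220.9673+(1−p*)·133.9723)/1.13=173.9900; Δ=(220.9673−133.9723)/(220.9673−133.9723)=1.0000; B=V−Δ·S=0.0000
Node (0,0) S=137.0000: V=(p*·173.9900+(1−p*)·101.6498)/1.13=136.0485; Δ=(173.9900−101.6498)/(173.9900−105.4900)=1.0561; B=V−Δ·S=-8.6319
Check: Δ(0,0)·S0 + B(0,0) = 136.0485 = V0.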